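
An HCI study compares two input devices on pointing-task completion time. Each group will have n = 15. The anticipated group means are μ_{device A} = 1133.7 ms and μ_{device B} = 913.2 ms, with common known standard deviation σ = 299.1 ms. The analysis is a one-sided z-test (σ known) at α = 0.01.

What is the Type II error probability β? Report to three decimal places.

Standardized effect: d = |μ_{device A} − μ_{device B}| / σ = |1133.7 − 913.2| / 299.1 = 0.7372
Noncentrality parameter: δ = d·√(n/2) = 0.7372 × √(15/2) = 2.0189
One-sided α = 0.01 → critical value z_{0.01} = 2.326.
Power = P(Z > 2.326 − δ) = Φ(-0.307) = 0.3793.
Type II error: β = 1 − power = 1 − 0.3793 = 0.6207.

β ≈ 0.621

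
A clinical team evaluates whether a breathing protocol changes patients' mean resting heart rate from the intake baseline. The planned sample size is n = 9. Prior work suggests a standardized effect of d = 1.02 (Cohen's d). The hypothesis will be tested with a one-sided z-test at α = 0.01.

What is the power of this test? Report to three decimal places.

Power ≈ 0.768

Noncentrality parameter: δ = d·√n = 1.02 × √9 = 3.0600
Critical value for a one-sided test at α = 0.01: z_α = 2.326.
Power = Φ(δ − 2.326) = Φ(0.734) = 0.7684.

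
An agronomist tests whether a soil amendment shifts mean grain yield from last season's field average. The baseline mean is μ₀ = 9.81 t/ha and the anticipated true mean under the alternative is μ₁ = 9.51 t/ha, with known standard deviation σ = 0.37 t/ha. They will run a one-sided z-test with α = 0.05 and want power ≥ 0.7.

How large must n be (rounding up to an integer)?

Standardized effect: d = |μ₁ − μ₀| / σ = |9.51 − 9.81| / 0.37 = 0.8108
Set Φ(δ − 1.645) = 0.7; then δ − 1.645 = Φ⁻¹(0.7) = 0.524, giving δ = 2.169.
δ = d·√n ⇒ n = (δ/d)² = (2.169 / 0.8108)² = 7.16.
Round up to the next whole unit.

n = 8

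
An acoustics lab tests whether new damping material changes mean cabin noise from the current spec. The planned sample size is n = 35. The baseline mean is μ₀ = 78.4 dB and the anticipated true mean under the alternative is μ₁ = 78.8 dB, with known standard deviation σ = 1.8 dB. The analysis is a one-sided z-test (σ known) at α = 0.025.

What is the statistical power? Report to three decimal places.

Power ≈ 0.259

Standardized effect: d = |μ₁ − μ₀| / σ = |78.8 − 78.4| / 1.8 = 0.2222
Noncentrality parameter: δ = d·√n = 0.2222 × √35 = 1.3147
One-sided α = 0.025 → critical value z_{0.025} = 1.960.
Power = P(Z > 1.960 − δ) = Φ(-0.645) = 0.2594.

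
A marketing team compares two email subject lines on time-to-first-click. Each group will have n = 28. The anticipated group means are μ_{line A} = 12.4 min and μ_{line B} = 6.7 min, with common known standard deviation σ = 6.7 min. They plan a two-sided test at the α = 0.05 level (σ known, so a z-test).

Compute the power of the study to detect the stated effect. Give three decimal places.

Power ≈ 0.889

Standardized effect: d = |μ_{line A} − μ_{line B}| / σ = |12.4 − 6.7| / 6.7 = 0.8507
Noncentrality parameter: δ = d·√(n/2) = 0.8507 × √(28/2) = 3.1832
Two-sided α = 0.05 → critical value z_{0.025} = 1.960.
Power = Φ(δ − 1.960) + Φ(−δ − 1.960) = Φ(1.223) + Φ(-5.143) = 0.8894 + 0.0000 = 0.8894.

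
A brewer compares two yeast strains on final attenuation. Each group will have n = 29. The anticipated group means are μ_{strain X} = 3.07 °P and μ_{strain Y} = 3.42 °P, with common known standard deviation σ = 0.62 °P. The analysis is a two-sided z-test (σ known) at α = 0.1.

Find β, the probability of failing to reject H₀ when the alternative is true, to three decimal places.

Standardized effect: d = |μ_{strain X} − μ_{strain Y}| / σ = |3.07 − 3.42| / 0.62 = 0.5645
Noncentrality parameter: λ = d·√(n/2) = 0.5645 × √(29/2) = 2.1496
Critical value for a two-sided test at α = 0.1: z_{α/2} = 1.645.
Power = Φ(λ − 1.645) + Φ(−λ − 1.645) = Φ(0.505) + Φ(-3.794) = 0.6931 + 0.0001 = 0.6932.
Type II error: β = 1 − power = 1 − 0.6932 = 0.3068.

β ≈ 0.307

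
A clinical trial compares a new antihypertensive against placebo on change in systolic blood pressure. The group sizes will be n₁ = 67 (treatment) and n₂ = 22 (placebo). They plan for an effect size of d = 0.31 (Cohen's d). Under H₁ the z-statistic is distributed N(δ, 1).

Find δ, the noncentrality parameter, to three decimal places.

The noncentrality parameter scales effect size by the design's sample-size factor: δ = d / √(1/n₁ + 1/n₂) = 0.31 / √(1/67 + 1/22) = 1.2616

δ ≈ 1.262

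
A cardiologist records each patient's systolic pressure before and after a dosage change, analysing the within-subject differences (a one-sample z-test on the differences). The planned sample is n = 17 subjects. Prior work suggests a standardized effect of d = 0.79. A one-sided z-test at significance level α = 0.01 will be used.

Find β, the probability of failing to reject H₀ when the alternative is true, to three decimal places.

β ≈ 0.176

Noncentrality parameter: δ = d·√n = 0.79 × √17 = 3.2573
Critical value for a one-sided test at α = 0.01: z_α = 2.326.
Power = P(Z > 2.326 − δ) = Φ(0.931) = 0.8240.
Type II error: β = 1 − power = 1 − 0.8240 = 0.1760.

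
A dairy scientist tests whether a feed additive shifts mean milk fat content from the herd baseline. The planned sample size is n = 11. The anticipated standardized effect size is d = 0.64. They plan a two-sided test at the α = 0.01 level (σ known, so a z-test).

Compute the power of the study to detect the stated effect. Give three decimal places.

Power ≈ 0.325

Noncentrality parameter: δ = d·√n = 0.64 × √11 = 2.1226
Two-sided α = 0.01 → critical value z_{0.005} = 2.576.
Power = Φ(δ − 2.576) + Φ(−δ − 2.576) = Φ(-0.453) + Φ(-4.698) = 0.3252 + 0.0000 = 0.3252.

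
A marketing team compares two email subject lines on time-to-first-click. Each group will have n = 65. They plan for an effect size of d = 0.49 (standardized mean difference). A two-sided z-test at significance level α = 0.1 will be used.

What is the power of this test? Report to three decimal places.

Power ≈ 0.875

Noncentrality parameter: λ = d·√(n/2) = 0.49 × √(65/2) = 2.7934
Two-sided α = 0.1 → critical value z_{0.05} = 1.645.
Power = Φ(λ − 1.645) + Φ(−λ − 1.645) = Φ(1.149) + Φ(-4.438) = 0.8746 + 0.0000 = 0.8746.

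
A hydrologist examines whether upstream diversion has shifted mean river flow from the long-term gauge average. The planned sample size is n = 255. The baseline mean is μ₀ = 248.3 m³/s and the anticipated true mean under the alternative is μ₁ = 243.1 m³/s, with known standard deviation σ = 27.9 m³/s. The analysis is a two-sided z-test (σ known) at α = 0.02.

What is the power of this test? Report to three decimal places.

Standardized effect: d = |μ₁ − μ₀| / σ = |243.1 − 248.3| / 27.9 = 0.1864
Noncentrality parameter: δ = d·√n = 0.1864 × √255 = 2.9762
Critical value for a two-sided test at α = 0.02: z_{α/2} = 2.326.
Power = Φ(δ − 2.326) + Φ(−δ − 2.326) = Φ(0.650) + Φ(-5.303) = 0.7421 + 0.0000 = 0.7421.

Power ≈ 0.742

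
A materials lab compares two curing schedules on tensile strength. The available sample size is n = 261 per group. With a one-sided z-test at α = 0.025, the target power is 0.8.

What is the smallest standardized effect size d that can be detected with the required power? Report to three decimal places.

d ≈ 0.245

Need Φ(δ − 1.960) = 0.8, so δ = 1.960 + 0.842 = 2.802.
δ = d·√(n/2) ⇒ d = δ/√(n/2) = 2.802/√(261/2) = 0.2452.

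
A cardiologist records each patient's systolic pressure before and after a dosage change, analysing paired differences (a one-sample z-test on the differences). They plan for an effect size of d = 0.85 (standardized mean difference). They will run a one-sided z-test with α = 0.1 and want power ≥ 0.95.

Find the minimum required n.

n = 12

For power 0.95 need Φ(δ − z_{0.1}) = 0.95, so δ = z_{0.1} + z_{0.05} = 1.282 + 1.645 = 2.926.
δ = d·√n ⇒ n = (δ/d)² = (2.926 / 0.85)² = 11.85.
Rounding up, n = 12.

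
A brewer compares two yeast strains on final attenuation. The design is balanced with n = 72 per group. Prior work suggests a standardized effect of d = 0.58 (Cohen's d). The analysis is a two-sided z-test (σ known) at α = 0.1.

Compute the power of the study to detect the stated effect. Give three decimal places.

Power ≈ 0.967

Noncentrality parameter: δ = d·√(n/2) = 0.58 × √(72/2) = 3.4800
Critical value for a two-sided test at α = 0.1: z_{α/2} = 1.645.
Power = Φ(δ − 1.645) + Φ(−δ − 1.645) = Φ(1.835) + Φ(-5.125) = 0.9668 + 0.0000 = 0.9668.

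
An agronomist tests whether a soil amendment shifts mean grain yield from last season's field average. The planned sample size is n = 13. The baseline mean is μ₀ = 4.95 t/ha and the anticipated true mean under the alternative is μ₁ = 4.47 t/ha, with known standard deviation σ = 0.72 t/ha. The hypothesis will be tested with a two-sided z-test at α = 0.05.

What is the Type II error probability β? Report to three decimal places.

β ≈ 0.329

Standardized effect: d = |μ₁ − μ₀| / σ = |4.47 − 4.95| / 0.72 = 0.6667
Noncentrality parameter: δ = d·√n = 0.6667 × √13 = 2.4037
Critical value for a two-sided test at α = 0.05: z_{α/2} = 1.960.
Power = Φ(δ − 1.960) + Φ(−δ − 1.960) = Φ(0.444) + Φ(-4.364) = 0.6714 + 0.0000 = 0.6714.
Type II error: β = 1 − power = 1 − 0.6714 = 0.3286.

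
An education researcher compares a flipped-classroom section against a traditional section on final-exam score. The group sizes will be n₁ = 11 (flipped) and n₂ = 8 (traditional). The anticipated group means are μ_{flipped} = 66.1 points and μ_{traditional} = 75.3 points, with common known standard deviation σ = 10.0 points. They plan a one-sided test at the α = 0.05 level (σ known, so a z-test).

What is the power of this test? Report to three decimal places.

Power ≈ 0.631

Standardized effect: d = |μ_{flipped} − μ_{traditional}| / σ = |66.1 − 75.3| / 10.0 = 0.9200
Noncentrality parameter: δ = d / √(1/n₁ + 1/n₂) = 0.9200 / √(1/11 + 1/8) = 1.9799
Critical value for a one-sided test at α = 0.05: z_α = 1.645.
Power = P(Z > 1.645 − δ) = Φ(0.335) = 0.6312.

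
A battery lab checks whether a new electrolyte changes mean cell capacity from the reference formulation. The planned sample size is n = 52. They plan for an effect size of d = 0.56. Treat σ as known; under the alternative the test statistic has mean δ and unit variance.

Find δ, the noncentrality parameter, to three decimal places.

δ = d·√n = 0.56 × √52 = 4.0382

δ ≈ 4.038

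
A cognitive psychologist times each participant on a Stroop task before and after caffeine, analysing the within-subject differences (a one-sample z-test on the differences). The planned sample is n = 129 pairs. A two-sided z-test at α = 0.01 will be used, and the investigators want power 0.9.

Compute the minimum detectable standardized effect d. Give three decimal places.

d ≈ 0.340

Need Φ(δ − 2.576) = 0.9, so δ = 2.576 + 1.282 = 3.857.
(The second rejection-region term Φ(−δ − z_{α/2}) is negligible and dropped.)
δ = d·√n ⇒ d = δ/√n = 3.857/√129 = 0.3396.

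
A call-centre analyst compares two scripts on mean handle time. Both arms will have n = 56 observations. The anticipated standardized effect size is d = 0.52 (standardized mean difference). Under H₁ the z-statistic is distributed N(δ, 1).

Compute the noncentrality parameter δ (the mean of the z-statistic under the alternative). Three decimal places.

δ ≈ 2.752

δ = d·√(n/2) = 0.52 × √(56/2) = 2.7516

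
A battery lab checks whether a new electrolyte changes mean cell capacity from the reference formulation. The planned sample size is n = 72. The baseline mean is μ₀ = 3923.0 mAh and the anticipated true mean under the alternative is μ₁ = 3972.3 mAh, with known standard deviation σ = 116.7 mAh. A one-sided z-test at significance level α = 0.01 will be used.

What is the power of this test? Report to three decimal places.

Standardized effect: d = |μ₁ − μ₀| / σ = |3972.3 − 3923.0| / 116.7 = 0.4225
Noncentrality parameter: λ = d·√n = 0.4225 × √72 = 3.5846
Critical value for a one-sided test at α = 0.01: z_α = 2.326.
Power = P(Z > 2.326 − λ) = Φ(1.258) = 0.8959.

Power ≈ 0.896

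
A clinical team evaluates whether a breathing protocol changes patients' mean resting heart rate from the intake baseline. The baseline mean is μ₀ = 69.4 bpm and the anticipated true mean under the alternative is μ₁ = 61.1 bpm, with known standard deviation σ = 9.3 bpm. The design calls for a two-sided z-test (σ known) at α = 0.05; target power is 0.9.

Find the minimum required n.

n = 14

Standardized effect: d = |μ₁ − μ₀| / σ = |61.1 − 69.4| / 9.3 = 0.8925
Set Φ(δ − 1.960) = 0.9; then δ − 1.960 = Φ⁻¹(0.9) = 1.282, giving δ = 3.242.
(The Φ(−δ − z_{α/2}) term is vanishingly small for δ > 0 and is dropped in the standard sample-size formula.)
δ = d·√n ⇒ n = (δ/d)² = (3.242 / 0.8925)² = 13.19.
Round up to the next whole unit.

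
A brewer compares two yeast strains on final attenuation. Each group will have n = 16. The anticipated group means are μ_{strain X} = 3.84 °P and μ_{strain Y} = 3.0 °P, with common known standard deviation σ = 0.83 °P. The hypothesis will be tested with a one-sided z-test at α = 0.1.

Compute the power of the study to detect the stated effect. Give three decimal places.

Standardized effect: d = |μ_{strain X} − μ_{strain Y}| / σ = |3.84 − 3.0| / 0.83 = 1.0120
Noncentrality parameter: δ = d·√(n/2) = 1.0120 × √(16/2) = 2.8625
Critical value for a one-sided test at α = 0.1: z_α = 1.282.
Power = P(Z > 1.282 − δ) = Φ(1.581) = 0.9431.

Power ≈ 0.943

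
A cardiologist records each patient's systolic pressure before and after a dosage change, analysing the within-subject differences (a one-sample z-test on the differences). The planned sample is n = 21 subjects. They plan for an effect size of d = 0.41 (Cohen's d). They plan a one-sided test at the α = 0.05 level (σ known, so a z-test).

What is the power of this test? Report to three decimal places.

Power ≈ 0.593

Noncentrality parameter: δ = d·√n = 0.41 × √21 = 1.8789
Critical value for a one-sided test at α = 0.05: z_α = 1.645.
Power = Φ(δ − 1.645) = Φ(0.234) = 0.5925.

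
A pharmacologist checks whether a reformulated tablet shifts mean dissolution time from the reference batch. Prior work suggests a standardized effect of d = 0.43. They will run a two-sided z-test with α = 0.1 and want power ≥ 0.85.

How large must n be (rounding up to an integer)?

n = 39

For power 0.85 need Φ(δ − z_{0.05}) = 0.85, so δ = z_{0.05} + z_{0.15} = 1.645 + 1.036 = 2.681.
(The Φ(−δ − z_{α/2}) term is vanishingly small for δ > 0 and is dropped in the standard sample-size formula.)
δ = d·√n ⇒ n = (δ/d)² = (2.681 / 0.43)² = 38.88.
Round up to the next whole unit.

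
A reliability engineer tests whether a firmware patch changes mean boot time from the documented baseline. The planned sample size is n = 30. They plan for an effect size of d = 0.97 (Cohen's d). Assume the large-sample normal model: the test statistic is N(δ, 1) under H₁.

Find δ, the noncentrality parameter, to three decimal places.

δ = d·√n = 0.97 × √30 = 5.3129

δ ≈ 5.313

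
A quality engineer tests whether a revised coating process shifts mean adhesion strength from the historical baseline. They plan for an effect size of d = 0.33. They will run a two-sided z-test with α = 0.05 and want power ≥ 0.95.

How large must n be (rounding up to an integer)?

Set Φ(δ − 1.960) = 0.95; then δ − 1.960 = Φ⁻¹(0.95) = 1.645, giving δ = 3.605.
(Ignoring the negligible lower-tail rejection probability gives the usual closed-form inversion.)
δ = d·√n ⇒ n = (δ/d)² = (3.605 / 0.33)² = 119.33.
Rounding up, n = 120.

n = 120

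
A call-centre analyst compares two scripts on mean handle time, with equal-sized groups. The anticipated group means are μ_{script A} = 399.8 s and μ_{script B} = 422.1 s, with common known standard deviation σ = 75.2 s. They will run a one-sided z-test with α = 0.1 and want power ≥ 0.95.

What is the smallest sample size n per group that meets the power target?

n = 195 per group

Standardized effect: d = |μ_{script A} − μ_{script B}| / σ = |399.8 − 422.1| / 75.2 = 0.2965
For power 0.95 need Φ(δ − z_{0.1}) = 0.95, so δ = z_{0.1} + z_{0.05} = 1.282 + 1.645 = 2.926.
δ = d·√(n/2) ⇒ n = 2(δ/d)² = 2 × (2.926 / 0.2965)² = 194.77.
Round up to the next whole unit.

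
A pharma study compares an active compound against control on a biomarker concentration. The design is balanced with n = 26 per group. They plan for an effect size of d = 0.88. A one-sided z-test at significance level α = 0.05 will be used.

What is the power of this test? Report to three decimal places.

Noncentrality parameter: δ = d·√(n/2) = 0.88 × √(26/2) = 3.1729
One-sided α = 0.05 → critical value z_{0.05} = 1.645.
Power = Φ(δ − 1.645) = Φ(1.528) = 0.9367.

Power ≈ 0.937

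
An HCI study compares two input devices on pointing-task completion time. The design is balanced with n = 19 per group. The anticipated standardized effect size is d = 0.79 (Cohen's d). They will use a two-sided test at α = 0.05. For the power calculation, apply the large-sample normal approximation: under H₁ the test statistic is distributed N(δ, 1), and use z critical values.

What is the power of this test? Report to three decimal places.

Power ≈ 0.683

Noncentrality parameter: δ = d·√(n/2) = 0.79 × √(19/2) = 2.4349
Two-sided α = 0.05 → critical value z_{0.025} = 1.960.
Power = Φ(δ − 1.960) + Φ(−δ − 1.960) = Φ(0.475) + Φ(-4.395) = 0.6826 + 0.0000 = 0.6826.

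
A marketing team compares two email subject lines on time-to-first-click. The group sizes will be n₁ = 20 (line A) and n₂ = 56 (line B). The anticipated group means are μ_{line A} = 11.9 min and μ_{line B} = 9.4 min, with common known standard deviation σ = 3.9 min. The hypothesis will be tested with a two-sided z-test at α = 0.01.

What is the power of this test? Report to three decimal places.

Standardized effect: d = |μ_{line A} − μ_{line B}| / σ = |11.9 − 9.4| / 3.9 = 0.6410
Noncentrality parameter: δ = d / √(1/n₁ + 1/n₂) = 0.6410 / √(1/20 + 1/56) = 2.4608
Two-sided α = 0.01 → critical value z_{0.005} = 2.576.
Power = Φ(δ − 2.576) + Φ(−δ − 2.576) = Φ(-0.115) + Φ(-5.037) = 0.4542 + 0.0000 = 0.4542.

Power ≈ 0.454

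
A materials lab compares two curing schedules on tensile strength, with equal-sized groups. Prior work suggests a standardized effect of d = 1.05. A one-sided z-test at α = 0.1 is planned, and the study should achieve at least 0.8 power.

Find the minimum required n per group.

Set Φ(δ − 1.282) = 0.8; then δ − 1.282 = Φ⁻¹(0.8) = 0.842, giving δ = 2.123.
δ = d·√(n/2) ⇒ n = 2(δ/d)² = 2 × (2.123 / 1.05)² = 8.18.
Rounding up, n = 9 per group.

n = 9 per group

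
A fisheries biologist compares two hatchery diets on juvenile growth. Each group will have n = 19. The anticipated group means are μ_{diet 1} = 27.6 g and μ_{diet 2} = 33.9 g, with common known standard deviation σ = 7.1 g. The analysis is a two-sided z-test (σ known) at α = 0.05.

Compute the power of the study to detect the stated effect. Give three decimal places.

Standardized effect: d = |μ_{diet 1} − μ_{diet 2}| / σ = |27.6 − 33.9| / 7.1 = 0.8873
Noncentrality parameter: δ = d·√(n/2) = 0.8873 × √(19/2) = 2.7349
Two-sided α = 0.05 → critical value z_{0.025} = 1.960.
Power = Φ(δ − 1.960) + Φ(−δ − 1.960) = Φ(0.775) + Φ(-4.695) = 0.7808 + 0.0000 = 0.7808.

Power ≈ 0.781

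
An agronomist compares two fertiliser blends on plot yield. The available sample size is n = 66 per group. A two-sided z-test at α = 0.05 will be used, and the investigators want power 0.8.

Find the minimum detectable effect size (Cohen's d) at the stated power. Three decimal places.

d ≈ 0.488

Required noncentrality: δ = z_{0.025} + z_{0.20} = 1.960 + 0.842 = 2.802.
(The second rejection-region term Φ(−δ − z_{α/2}) is negligible and dropped.)
δ = d·√(n/2) ⇒ d = δ/√(n/2) = 2.802/√(66/2) = 0.4877.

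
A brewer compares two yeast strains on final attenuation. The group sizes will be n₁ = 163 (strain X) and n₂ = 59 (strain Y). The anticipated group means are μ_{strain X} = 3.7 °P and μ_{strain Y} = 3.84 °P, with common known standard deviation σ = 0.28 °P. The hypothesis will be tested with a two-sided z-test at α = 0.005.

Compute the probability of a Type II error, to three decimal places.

Standardized effect: d = |μ_{strain X} − μ_{strain Y}| / σ = |3.7 − 3.84| / 0.28 = 0.5000
Noncentrality parameter: δ = d / √(1/n₁ + 1/n₂) = 0.5000 / √(1/163 + 1/59) = 3.2909
Two-sided α = 0.005 → critical value z_{0.0025} = 2.807.
Power = Φ(δ − 2.807) + Φ(−δ − 2.807) = Φ(0.484) + Φ(-6.098) = 0.6858 + 0.0000 = 0.6858.
Type II error: β = 1 − power = 1 − 0.6858 = 0.3142.

β ≈ 0.314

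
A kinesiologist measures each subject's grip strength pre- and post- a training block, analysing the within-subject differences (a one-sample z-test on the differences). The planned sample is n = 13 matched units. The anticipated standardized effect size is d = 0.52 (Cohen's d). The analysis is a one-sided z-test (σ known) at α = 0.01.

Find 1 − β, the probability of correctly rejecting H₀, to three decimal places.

Noncentrality parameter: δ = d·√n = 0.52 × √13 = 1.8749
One-sided α = 0.01 → critical value z_{0.01} = 2.326.
Power = Φ(δ − 2.326) = Φ(-0.451) = 0.3258.

Power ≈ 0.326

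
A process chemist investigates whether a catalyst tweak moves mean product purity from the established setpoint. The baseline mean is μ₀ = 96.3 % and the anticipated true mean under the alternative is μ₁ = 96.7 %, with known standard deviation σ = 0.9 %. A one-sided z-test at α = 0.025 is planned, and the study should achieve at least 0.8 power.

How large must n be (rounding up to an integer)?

n = 40

Standardized effect: d = |μ₁ − μ₀| / σ = |96.7 − 96.3| / 0.9 = 0.4444
For power 0.8 need Φ(δ − z_{0.025}) = 0.8, so δ = z_{0.025} + z_{0.20} = 1.960 + 0.842 = 2.802.
δ = d·√n ⇒ n = (δ/d)² = (2.802 / 0.4444)² = 39.73.
Rounding up, n = 40.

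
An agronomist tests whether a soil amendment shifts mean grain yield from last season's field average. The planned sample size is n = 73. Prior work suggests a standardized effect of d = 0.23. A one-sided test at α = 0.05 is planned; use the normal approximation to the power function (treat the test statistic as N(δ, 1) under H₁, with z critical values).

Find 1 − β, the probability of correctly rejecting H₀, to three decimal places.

Power ≈ 0.626

Noncentrality parameter: δ = d·√n = 0.23 × √73 = 1.9651
One-sided α = 0.05 → critical value z_{0.05} = 1.645.
Power = Φ(δ − 1.645) = Φ(0.320) = 0.6256.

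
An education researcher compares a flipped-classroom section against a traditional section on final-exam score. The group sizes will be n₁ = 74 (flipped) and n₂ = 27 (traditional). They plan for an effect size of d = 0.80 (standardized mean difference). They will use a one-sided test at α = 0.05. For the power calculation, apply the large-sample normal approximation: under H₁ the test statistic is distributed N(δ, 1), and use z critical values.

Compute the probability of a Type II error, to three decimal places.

β ≈ 0.028

Noncentrality parameter: δ = d / √(1/n₁ + 1/n₂) = 0.80 / √(1/74 + 1/27) = 3.5582
Critical value for a one-sided test at α = 0.05: z_α = 1.645.
Power = Φ(δ − 1.645) = Φ(1.913) = 0.9721.
Type II error: β = 1 − power = 1 − 0.9721 = 0.0279.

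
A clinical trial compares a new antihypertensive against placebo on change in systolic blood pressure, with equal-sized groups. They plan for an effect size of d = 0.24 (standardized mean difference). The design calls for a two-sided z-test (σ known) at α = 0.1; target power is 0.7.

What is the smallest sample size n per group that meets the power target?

n = 164 per group

Set Φ(δ − 1.645) = 0.7; then δ − 1.645 = Φ⁻¹(0.7) = 0.524, giving δ = 2.169.
(The Φ(−δ − z_{α/2}) term is vanishingly small for δ > 0 and is dropped in the standard sample-size formula.)
δ = d·√(n/2) ⇒ n = 2(δ/d)² = 2 × (2.169 / 0.24)² = 163.39.
Round up to the next whole unit.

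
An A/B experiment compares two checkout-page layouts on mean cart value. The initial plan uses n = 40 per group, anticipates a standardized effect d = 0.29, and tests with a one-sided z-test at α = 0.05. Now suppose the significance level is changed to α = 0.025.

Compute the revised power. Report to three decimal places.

δ = d·√(n/2) = 0.29 × √(40/2) = 1.2969 (unchanged). New critical value: z_{0.025} = 1.960.
Revised power = Φ(δ − 1.960) = Φ(-0.663) = 0.2537.

Power ≈ 0.254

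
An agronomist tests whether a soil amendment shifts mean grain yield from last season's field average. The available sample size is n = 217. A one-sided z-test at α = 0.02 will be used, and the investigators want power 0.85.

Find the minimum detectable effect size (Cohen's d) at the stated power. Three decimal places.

d ≈ 0.210

Need Φ(δ − 2.054) = 0.85, so δ = 2.054 + 1.036 = 3.090.
δ = d·√n ⇒ d = δ/√n = 3.090/√217 = 0.2098.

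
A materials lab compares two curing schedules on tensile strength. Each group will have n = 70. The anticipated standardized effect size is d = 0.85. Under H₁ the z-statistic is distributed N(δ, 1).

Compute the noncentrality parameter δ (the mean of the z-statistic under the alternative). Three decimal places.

δ ≈ 5.029

The noncentrality parameter scales effect size by the design's sample-size factor: δ = d·√(n/2) = 0.85 × √(70/2) = 5.0287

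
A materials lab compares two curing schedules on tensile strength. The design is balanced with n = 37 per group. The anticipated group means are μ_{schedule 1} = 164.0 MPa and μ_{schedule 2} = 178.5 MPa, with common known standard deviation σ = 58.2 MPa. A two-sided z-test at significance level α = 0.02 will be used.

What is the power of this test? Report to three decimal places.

Standardized effect: d = |μ_{schedule 1} − μ_{schedule 2}| / σ = |164.0 − 178.5| / 58.2 = 0.2491
Noncentrality parameter: λ = d·√(n/2) = 0.2491 × √(37/2) = 1.0716
Critical value for a two-sided test at α = 0.02: z_{α/2} = 2.326.
Power = Φ(λ − 2.326) + Φ(−λ − 2.326) = Φ(-1.255) + Φ(-3.398) = 0.1048 + 0.0003 = 0.1051.

Power ≈ 0.105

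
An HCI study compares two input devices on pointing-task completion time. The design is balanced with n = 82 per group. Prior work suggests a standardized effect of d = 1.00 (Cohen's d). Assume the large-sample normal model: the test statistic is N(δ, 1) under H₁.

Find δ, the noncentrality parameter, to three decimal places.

δ = d·√(n/2) = 1.00 × √(82/2) = 6.4031

δ ≈ 6.403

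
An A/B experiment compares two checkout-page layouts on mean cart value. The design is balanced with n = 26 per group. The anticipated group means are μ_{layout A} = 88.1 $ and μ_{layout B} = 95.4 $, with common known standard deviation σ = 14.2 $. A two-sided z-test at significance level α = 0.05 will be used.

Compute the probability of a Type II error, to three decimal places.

β ≈ 0.542

Standardized effect: d = |μ_{layout A} − μ_{layout B}| / σ = |88.1 − 95.4| / 14.2 = 0.5141
Noncentrality parameter: δ = d·√(n/2) = 0.5141 × √(26/2) = 1.8536
Critical value for a two-sided test at α = 0.05: z_{α/2} = 1.960.
Power = Φ(δ − 1.960) + Φ(−δ − 1.960) = Φ(-0.106) + Φ(-3.814) = 0.4576 + 0.0001 = 0.4577.
Type II error: β = 1 − power = 1 − 0.4577 = 0.5423.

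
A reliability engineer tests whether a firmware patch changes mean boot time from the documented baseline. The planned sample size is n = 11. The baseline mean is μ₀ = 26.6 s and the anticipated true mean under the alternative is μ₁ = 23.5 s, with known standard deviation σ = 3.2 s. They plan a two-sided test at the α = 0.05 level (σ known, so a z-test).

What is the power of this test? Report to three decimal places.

Power ≈ 0.895

Standardized effect: d = |μ₁ − μ₀| / σ = |23.5 − 26.6| / 3.2 = 0.9688
Noncentrality parameter: δ = d·√n = 0.9688 × √11 = 3.2130
Two-sided α = 0.05 → critical value z_{0.025} = 1.960.
Power = Φ(δ − 1.960) + Φ(−δ − 1.960) = Φ(1.253) + Φ(-5.173) = 0.8949 + 0.0000 = 0.8949.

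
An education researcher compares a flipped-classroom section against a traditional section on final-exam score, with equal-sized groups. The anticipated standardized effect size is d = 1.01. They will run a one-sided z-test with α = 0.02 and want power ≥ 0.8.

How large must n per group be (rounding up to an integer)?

n = 17 per group

For power 0.8 need Φ(δ − z_{0.02}) = 0.8, so δ = z_{0.02} + z_{0.20} = 2.054 + 0.842 = 2.895.
δ = d·√(n/2) ⇒ n = 2(δ/d)² = 2 × (2.895 / 1.01)² = 16.44.
Round up to the next whole unit.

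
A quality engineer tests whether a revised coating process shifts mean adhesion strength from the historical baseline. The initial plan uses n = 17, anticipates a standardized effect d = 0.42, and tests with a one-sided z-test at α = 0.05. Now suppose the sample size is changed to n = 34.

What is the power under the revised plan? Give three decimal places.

With n = 34: δ = d·√n = 0.42 × √34 = 2.4490. Critical value z_{0.05} = 1.645.
Revised power = Φ(δ − 1.645) = Φ(0.804) = 0.7893.

Power ≈ 0.789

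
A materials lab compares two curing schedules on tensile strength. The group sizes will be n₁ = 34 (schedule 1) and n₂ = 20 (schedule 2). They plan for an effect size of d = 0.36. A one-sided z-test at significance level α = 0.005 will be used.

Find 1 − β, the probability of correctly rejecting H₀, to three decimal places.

Noncentrality parameter: δ = d / √(1/n₁ + 1/n₂) = 0.36 / √(1/34 + 1/20) = 1.2775
One-sided α = 0.005 → critical value z_{0.005} = 2.576.
Power = P(Z > 2.576 − δ) = Φ(-1.298) = 0.0971.

Power ≈ 0.097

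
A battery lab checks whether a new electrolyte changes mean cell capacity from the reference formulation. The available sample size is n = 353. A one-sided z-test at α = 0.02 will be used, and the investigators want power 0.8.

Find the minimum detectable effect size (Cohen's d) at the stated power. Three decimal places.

Need Φ(δ − 2.054) = 0.8, so δ = 2.054 + 0.842 = 2.895.
δ = d·√n ⇒ d = δ/√n = 2.895/√353 = 0.1541.

d ≈ 0.154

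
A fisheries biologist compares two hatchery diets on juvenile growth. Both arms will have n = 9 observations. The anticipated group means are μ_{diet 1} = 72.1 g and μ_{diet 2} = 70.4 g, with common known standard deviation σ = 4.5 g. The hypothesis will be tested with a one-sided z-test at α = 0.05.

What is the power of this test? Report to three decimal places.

Standardized effect: d = |μ_{diet 1} − μ_{diet 2}| / σ = |72.1 − 70.4| / 4.5 = 0.3778
Noncentrality parameter: δ = d·√(n/2) = 0.3778 × √(9/2) = 0.8014
Critical value for a one-sided test at α = 0.05: z_α = 1.645.
Power = P(Z > 1.645 − δ) = Φ(-0.843) = 0.1995.

Power ≈ 0.199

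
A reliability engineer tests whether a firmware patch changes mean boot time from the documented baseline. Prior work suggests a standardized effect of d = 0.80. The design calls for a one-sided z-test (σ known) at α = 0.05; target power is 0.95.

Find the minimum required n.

n = 17

For power 0.95 need Φ(δ − z_{0.05}) = 0.95, so δ = z_{0.05} + z_{0.05} = 1.645 + 1.645 = 3.290.
δ = d·√n ⇒ n = (δ/d)² = (3.290 / 0.80)² = 16.91.
Rounding up, n = 17.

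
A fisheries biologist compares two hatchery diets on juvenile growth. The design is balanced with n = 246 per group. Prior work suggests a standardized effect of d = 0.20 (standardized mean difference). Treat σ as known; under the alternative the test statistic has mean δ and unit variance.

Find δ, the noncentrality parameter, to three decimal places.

The noncentrality parameter scales effect size by the design's sample-size factor: δ = d·√(n/2) = 0.20 × √(246/2) = 2.2181

δ ≈ 2.218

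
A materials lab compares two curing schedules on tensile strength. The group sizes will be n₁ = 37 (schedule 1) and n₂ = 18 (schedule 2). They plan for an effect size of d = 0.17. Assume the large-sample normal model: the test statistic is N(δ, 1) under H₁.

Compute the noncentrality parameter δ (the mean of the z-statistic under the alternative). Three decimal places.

δ ≈ 0.592

δ = d / √(1/n₁ + 1/n₂) = 0.17 / √(1/37 + 1/18) = 0.5916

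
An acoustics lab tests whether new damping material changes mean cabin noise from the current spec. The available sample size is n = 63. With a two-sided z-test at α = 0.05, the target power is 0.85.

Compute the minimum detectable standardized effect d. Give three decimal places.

Required noncentrality: δ = z_{0.025} + z_{0.15} = 1.960 + 1.036 = 2.996.
(The second rejection-region term Φ(−δ − z_{α/2}) is negligible and dropped.)
δ = d·√n ⇒ d = δ/√n = 2.996/√63 = 0.3775.

d ≈ 0.378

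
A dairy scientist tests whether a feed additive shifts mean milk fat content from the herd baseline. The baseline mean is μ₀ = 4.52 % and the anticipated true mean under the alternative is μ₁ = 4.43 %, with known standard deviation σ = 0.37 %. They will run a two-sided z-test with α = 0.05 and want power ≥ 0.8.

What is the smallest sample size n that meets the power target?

Standardized effect: d = |μ₁ − μ₀| / σ = |4.43 − 4.52| / 0.37 = 0.2432
Set Φ(δ − 1.960) = 0.8; then δ − 1.960 = Φ⁻¹(0.8) = 0.842, giving δ = 2.802.
(Ignoring the negligible lower-tail rejection probability gives the usual closed-form inversion.)
δ = d·√n ⇒ n = (δ/d)² = (2.802 / 0.2432)² = 132.66.
Rounding up, n = 133.

n = 133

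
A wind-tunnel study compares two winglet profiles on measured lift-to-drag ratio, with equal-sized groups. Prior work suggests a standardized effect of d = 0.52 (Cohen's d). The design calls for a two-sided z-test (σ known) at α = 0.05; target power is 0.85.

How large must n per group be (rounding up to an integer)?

n = 67 per group

Set Φ(δ − 1.960) = 0.85; then δ − 1.960 = Φ⁻¹(0.85) = 1.036, giving δ = 2.996.
(Ignoring the negligible lower-tail rejection probability gives the usual closed-form inversion.)
δ = d·√(n/2) ⇒ n = 2(δ/d)² = 2 × (2.996 / 0.52)² = 66.41.
Round up to the next whole unit.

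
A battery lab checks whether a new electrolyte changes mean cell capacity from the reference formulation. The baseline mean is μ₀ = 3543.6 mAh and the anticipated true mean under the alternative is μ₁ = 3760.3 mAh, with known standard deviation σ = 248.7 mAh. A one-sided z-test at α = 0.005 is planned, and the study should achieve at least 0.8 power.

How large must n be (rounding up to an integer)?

Standardized effect: d = |μ₁ − μ₀| / σ = |3760.3 − 3543.6| / 248.7 = 0.8713
For power 0.8 need Φ(δ − z_{0.005}) = 0.8, so δ = z_{0.005} + z_{0.20} = 2.576 + 0.842 = 3.417.
δ = d·√n ⇒ n = (δ/d)² = (3.417 / 0.8713)² = 15.38.
Rounding up, n = 16.

n = 16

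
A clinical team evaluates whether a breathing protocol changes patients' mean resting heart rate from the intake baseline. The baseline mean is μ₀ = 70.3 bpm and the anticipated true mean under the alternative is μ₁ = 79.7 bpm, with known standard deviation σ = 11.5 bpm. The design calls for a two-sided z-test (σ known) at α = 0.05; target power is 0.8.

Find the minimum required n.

n = 12

Standardized effect: d = |μ₁ − μ₀| / σ = |79.7 − 70.3| / 11.5 = 0.8174
For power 0.8 need Φ(δ − z_{0.025}) = 0.8, so δ = z_{0.025} + z_{0.20} = 1.960 + 0.842 = 2.802.
(For δ > 0 the lower-tail rejection region contributes negligibly to power, so the one-term inversion is standard.)
δ = d·√n ⇒ n = (δ/d)² = (2.802 / 0.8174)² = 11.75.
Round up to the next whole unit.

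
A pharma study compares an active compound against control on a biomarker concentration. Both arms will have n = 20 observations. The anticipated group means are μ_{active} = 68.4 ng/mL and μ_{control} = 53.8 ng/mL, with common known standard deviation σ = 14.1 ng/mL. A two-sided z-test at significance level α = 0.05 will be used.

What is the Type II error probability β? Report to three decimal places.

β ≈ 0.094

Standardized effect: d = |μ_{active} − μ_{control}| / σ = |68.4 − 53.8| / 14.1 = 1.0355
Noncentrality parameter: λ = d·√(n/2) = 1.0355 × √(20/2) = 3.2744
Two-sided α = 0.05 → critical value z_{0.025} = 1.960.
Power = Φ(λ − 1.960) + Φ(−λ − 1.960) = Φ(1.314) + Φ(-5.234) = 0.9057 + 0.0000 = 0.9057.
Type II error: β = 1 − power = 1 − 0.9057 = 0.0943.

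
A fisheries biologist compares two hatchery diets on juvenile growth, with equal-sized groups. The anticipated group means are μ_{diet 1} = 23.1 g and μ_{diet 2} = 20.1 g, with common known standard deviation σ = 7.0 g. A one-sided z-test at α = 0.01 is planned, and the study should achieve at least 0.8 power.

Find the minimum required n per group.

n = 110 per group

Standardized effect: d = |μ_{diet 1} − μ_{diet 2}| / σ = |23.1 − 20.1| / 7.0 = 0.4286
For power 0.8 need Φ(δ − z_{0.01}) = 0.8, so δ = z_{0.01} + z_{0.20} = 2.326 + 0.842 = 3.168.
δ = d·√(n/2) ⇒ n = 2(δ/d)² = 2 × (3.168 / 0.4286)² = 109.28.
Round up to the next whole unit.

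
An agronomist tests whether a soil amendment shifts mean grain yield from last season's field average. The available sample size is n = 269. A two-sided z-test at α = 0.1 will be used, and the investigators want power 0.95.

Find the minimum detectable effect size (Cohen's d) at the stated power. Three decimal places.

d ≈ 0.201

Required noncentrality: δ = z_{0.05} + z_{0.05} = 1.645 + 1.645 = 3.290.
(The second rejection-region term Φ(−δ − z_{α/2}) is negligible and dropped.)
δ = d·√n ⇒ d = δ/√n = 3.290/√269 = 0.2006.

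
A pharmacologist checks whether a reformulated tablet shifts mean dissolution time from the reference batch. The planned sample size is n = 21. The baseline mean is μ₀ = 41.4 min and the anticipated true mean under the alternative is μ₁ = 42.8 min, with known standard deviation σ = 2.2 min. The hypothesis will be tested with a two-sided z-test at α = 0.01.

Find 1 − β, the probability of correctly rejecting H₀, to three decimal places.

Power ≈ 0.633

Standardized effect: d = |μ₁ − μ₀| / σ = |42.8 − 41.4| / 2.2 = 0.6364
Noncentrality parameter: δ = d·√n = 0.6364 × √21 = 2.9162
Critical value for a two-sided test at α = 0.01: z_{α/2} = 2.576.
Power = Φ(δ − 2.576) + Φ(−δ − 2.576) = Φ(0.340) + Φ(-5.492) = 0.6332 + 0.0000 = 0.6332.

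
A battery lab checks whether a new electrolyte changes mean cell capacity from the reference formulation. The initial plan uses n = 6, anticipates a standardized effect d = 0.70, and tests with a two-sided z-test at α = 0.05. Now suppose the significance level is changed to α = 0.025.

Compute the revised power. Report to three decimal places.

δ = d·√n = 0.70 × √6 = 1.7146 (unchanged). New critical value: z_{0.0125} = 2.241.
Revised power = Φ(δ − 2.241) + Φ(−δ − 2.241) = Φ(-0.527) + Φ(-3.956) = 0.2992 + 0.0000 = 0.2992.

Power ≈ 0.299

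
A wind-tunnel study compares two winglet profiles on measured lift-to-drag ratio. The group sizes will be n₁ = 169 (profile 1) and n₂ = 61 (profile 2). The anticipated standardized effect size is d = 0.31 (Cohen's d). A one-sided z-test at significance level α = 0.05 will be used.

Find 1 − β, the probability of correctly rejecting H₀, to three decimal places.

Power ≈ 0.667

Noncentrality parameter: δ = d / √(1/n₁ + 1/n₂) = 0.31 / √(1/169 + 1/61) = 2.0754
One-sided α = 0.05 → critical value z_{0.05} = 1.645.
Power = P(Z > 1.645 − δ) = Φ(0.431) = 0.6666.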